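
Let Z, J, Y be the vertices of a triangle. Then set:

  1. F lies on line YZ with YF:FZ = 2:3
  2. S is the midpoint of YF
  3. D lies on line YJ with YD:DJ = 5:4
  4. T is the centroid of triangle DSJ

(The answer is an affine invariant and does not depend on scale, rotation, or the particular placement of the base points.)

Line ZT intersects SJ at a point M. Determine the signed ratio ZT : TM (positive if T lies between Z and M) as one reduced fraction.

Work in coordinates with Z = (0, 0), J = (1, 0), Y = (0, 1).
1. F lies on line YZ with YF:FZ = 2:3 ⇒ F = (0, 3/5)
2. S is the midpoint of YF ⇒ S = (0, 4/5)
3. D lies on line YJ with YD:DJ = 5:4 ⇒ D = (5/9, 4/9)
4. T is the centroid of triangle DSJ ⇒ T = (14/27, 56/135)
line ZT meets SJ at M = (1/2, 2/5)
T = Z + t·(M−Z) with t = 28/27, so ZT:TM = 28/27:-1/27

ZT:TM = -28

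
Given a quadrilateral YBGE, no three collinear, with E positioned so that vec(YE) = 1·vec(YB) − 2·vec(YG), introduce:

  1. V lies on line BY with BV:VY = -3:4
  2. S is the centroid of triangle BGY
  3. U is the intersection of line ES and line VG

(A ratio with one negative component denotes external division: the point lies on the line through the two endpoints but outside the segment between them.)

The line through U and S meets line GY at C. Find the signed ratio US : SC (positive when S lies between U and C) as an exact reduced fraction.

US:SC = -7/13

Work in coordinates with Y = (0, 0), B = (1, 0), G = (0, 1), E = (1, -2).
1. V lies on line BY with BV:VY = -3:4 ⇒ V = (4, 0)
2. S is the centroid of triangle BGY ⇒ S = (1/3, 1/3)
3. U is the intersection of line ES and line VG ⇒ U = (2/13, 25/26)
line US meets GY at C = (0, 3/2)
S = U + t·(C−U) with t = -7/6, so US:SC = -7/6:13/6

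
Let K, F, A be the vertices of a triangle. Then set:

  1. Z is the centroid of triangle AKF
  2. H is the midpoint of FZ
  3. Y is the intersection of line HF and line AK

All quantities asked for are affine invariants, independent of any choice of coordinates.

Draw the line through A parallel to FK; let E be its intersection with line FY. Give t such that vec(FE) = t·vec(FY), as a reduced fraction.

Work in coordinates with K = (0, 0), F = (1, 0), A = (0, 1).
1. Z is the centroid of triangle AKF ⇒ Z = (1/3, 1/3)
2. H is the midpoint of FZ ⇒ H = (2/3, 1/6)
3. Y is the intersection of line HF and line AK ⇒ Y = (0, 1/2)
through A parallel to FK: direction (-1, 0); meets FY at E = (-1, 1)
E = F + t·(Y−F) with t = 2

t = 2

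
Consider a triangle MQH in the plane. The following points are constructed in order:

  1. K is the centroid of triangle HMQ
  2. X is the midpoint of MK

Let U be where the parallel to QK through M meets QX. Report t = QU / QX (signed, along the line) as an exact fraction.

Choose coordinates M = (0, 0), Q = (1, 0), H = (0, 1).
1. K is the centroid of triangle HMQ ⇒ K = (1/3, 1/3)
2. X is the midpoint of MK ⇒ X = (1/6, 1/6)
through M parallel to QK: direction (-2/3, 1/3); meets QX at U = (-2/3, 1/3)
U = Q + t·(X−Q) with t = 2

t = 2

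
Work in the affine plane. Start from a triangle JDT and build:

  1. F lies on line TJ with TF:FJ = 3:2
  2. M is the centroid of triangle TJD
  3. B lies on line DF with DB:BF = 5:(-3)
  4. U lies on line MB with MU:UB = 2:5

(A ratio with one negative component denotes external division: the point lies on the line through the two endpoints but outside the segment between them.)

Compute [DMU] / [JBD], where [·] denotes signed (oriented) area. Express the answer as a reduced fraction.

[DMU]:[JBD] = -1/21

Set J = (0, 0), D = (1, 0), T = (0, 1); any affine frame gives the same invariant.
1. F lies on line TJ with TF:FJ = 3:2 ⇒ F = (0, 2/5)
2. M is the centroid of triangle TJD ⇒ M = (1/3, 1/3)
3. B lies on line DF with DB:BF = 5:(-3) ⇒ B = (-3/2, 1)
4. U lies on line MB with MU:UB = 2:5 ⇒ U = (-4/21, 11/21)
2·[DMU] = 1/21, 2·[JBD] = -1
[DMU]:[JBD] = 1/21:-1 = -1/21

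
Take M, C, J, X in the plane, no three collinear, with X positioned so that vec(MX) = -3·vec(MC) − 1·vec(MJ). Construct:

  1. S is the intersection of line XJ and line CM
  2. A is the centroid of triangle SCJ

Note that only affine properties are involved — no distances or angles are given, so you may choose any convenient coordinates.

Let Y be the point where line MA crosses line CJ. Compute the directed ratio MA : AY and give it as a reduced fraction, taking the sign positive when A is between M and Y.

MA:AY = 1/5

Choose coordinates M = (0, 0), C = (1, 0), J = (0, 1), X = (-3, -1).
1. S is the intersection of line XJ and line CM ⇒ S = (-3/2, 0)
2. A is the centroid of triangle SCJ ⇒ A = (-1/6, 1/3)
line MA meets CJ at Y = (-1, 2)
A = M + t·(Y−M) with t = 1/6, so MA:AY = 1/6:5/6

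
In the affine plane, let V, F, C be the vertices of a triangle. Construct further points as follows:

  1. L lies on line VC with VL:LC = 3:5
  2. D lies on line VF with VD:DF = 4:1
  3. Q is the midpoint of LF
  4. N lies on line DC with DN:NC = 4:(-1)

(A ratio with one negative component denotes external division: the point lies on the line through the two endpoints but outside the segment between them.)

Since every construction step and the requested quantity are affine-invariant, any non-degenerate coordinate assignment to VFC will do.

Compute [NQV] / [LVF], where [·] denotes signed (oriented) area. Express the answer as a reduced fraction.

Choose coordinates V = (0, 0), F = (1, 0), C = (0, 1).
1. L lies on line VC with VL:LC = 3:5 ⇒ L = (0, 3/8)
2. D lies on line VF with VD:DF = 4:1 ⇒ D = (4/5, 0)
3. Q is the midpoint of LF ⇒ Q = (1/2, 3/16)
4. N lies on line DC with DN:NC = 4:(-1) ⇒ N = (-4/15, 4/3)
2·[NQV] = -43/60, 2·[LVF] = 3/8
[NQV]:[LVF] = -43/60:3/8 = -86/45

[NQV]:[LVF] = -86/45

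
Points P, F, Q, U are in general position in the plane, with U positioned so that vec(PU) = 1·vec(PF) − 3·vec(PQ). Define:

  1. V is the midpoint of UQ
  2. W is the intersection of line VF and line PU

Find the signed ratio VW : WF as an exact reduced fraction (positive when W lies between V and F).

VW:WF = -1/6

Choose coordinates P = (0, 0), F = (1, 0), Q = (0, 1), U = (1, -3).
1. V is the midpoint of UQ ⇒ V = (1/2, -1)
2. W is the intersection of line VF and line PU ⇒ W = (2/5, -6/5)
W = V + t·(F−V) with t = -1/5, so VW:WF = t:(1−t) = -1/5:6/5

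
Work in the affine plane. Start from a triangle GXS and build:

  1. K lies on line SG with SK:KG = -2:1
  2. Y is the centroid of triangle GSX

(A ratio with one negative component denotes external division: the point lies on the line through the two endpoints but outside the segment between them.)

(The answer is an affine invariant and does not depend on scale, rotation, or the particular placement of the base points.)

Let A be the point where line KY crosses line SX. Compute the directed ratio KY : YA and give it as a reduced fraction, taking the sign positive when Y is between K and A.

KY:YA = 5

Assign G = (0, 0), X = (1, 0), S = (0, 1) — the answer is frame-independent, so this choice is without loss of generality.
1. K lies on line SG with SK:KG = -2:1 ⇒ K = (0, -1)
2. Y is the centroid of triangle GSX ⇒ Y = (1/3, 1/3)
line KY meets SX at A = (2/5, 3/5)
Y = K + t·(A−K) with t = 5/6, so KY:YA = 5/6:1/6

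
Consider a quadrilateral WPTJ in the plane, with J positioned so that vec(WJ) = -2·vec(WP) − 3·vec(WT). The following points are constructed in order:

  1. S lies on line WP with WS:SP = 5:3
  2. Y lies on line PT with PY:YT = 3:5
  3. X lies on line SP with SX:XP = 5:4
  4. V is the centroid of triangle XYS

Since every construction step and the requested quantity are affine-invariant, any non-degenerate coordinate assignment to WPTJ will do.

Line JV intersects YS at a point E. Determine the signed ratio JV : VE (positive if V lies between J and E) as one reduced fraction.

Work in coordinates with W = (0, 0), P = (1, 0), T = (0, 1), J = (-2, -3).
1. S lies on line WP with WS:SP = 5:3 ⇒ S = (5/8, 0)
2. Y lies on line PT with PY:YT = 3:5 ⇒ Y = (5/8, 3/8)
3. X lies on line SP with SX:XP = 5:4 ⇒ X = (5/6, 0)
4. V is the centroid of triangle XYS ⇒ V = (25/36, 1/8)
line JV meets YS at E = (5/8, 69/1552)
V = J + t·(E−J) with t = 194/189, so JV:VE = 194/189:-5/189

JV:VE = -194/5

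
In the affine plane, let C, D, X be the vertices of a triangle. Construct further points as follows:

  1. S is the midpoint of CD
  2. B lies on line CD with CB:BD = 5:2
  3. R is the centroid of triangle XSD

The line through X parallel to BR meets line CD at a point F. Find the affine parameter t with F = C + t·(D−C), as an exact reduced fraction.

t = 9/14

Set C = (0, 0), D = (1, 0), X = (0, 1); any affine frame gives the same invariant.
1. S is the midpoint of CD ⇒ S = (1/2, 0)
2. B lies on line CD with CB:BD = 5:2 ⇒ B = (5/7, 0)
3. R is the centroid of triangle XSD ⇒ R = (1/2, 1/3)
through X parallel to BR: direction (-3/14, 1/3); meets CD at F = (9/14, 0)
F = C + t·(D−C) with t = 9/14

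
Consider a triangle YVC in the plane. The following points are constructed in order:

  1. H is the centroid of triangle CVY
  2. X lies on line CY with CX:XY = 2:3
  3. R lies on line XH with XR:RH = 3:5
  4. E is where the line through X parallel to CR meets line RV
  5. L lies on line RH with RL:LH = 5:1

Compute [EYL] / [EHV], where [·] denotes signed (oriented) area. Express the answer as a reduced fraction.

[EYL]:[EHV] = 359/102

Set Y = (0, 0), V = (1, 0), C = (0, 1); any affine frame gives the same invariant.
1. H is the centroid of triangle CVY ⇒ H = (1/3, 1/3)
2. X lies on line CY with CX:XY = 2:3 ⇒ X = (0, 3/5)
3. R lies on line XH with XR:RH = 3:5 ⇒ R = (1/8, 1/2)
4. E is where the line through X parallel to CR meets line RV ⇒ E = (1/120, 17/30)
5. L lies on line RH with RL:LH = 5:1 ⇒ L = (43/144, 13/36)
2·[EYL] = 359/2160, 2·[EHV] = 17/360
[EYL]:[EHV] = 359/2160:17/360 = 359/102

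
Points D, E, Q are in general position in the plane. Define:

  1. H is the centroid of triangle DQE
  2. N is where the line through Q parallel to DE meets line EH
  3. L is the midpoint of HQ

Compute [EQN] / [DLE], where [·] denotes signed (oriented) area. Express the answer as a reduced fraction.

Assign D = (0, 0), E = (1, 0), Q = (0, 1) — the answer is frame-independent, so this choice is without loss of generality.
1. H is the centroid of triangle DQE ⇒ H = (1/3, 1/3)
2. N is where the line through Q parallel to DE meets line EH ⇒ N = (-1, 1)
3. L is the midpoint of HQ ⇒ L = (1/6, 2/3)
2·[EQN] = 1, 2·[DLE] = -2/3
[EQN]:[DLE] = 1:-2/3 = -3/2

[EQN]:[DLE] = -3/2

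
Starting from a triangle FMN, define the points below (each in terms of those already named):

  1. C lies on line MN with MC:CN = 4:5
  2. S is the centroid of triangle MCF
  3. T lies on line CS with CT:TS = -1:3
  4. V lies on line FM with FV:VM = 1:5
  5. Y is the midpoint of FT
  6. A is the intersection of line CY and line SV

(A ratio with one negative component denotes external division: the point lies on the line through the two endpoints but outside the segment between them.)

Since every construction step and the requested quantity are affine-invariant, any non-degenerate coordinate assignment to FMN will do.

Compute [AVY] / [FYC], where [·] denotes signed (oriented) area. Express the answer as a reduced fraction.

[AVY]:[FYC] = -35/3

Assign F = (0, 0), M = (1, 0), N = (0, 1) — the answer is frame-independent, so this choice is without loss of generality.
1. C lies on line MN with MC:CN = 4:5 ⇒ C = (5/9, 4/9)
2. S is the centroid of triangle MCF ⇒ S = (14/27, 4/27)
3. T lies on line CS with CT:TS = -1:3 ⇒ T = (31/54, 16/27)
4. V lies on line FM with FV:VM = 1:5 ⇒ V = (1/6, 0)
5. Y is the midpoint of FT ⇒ Y = (31/108, 8/27)
6. A is the intersection of line CY and line SV ⇒ A = (-43/27, -20/27)
2·[AVY] = 35/81, 2·[FYC] = -1/27
[AVY]:[FYC] = 35/81:-1/27 = -35/3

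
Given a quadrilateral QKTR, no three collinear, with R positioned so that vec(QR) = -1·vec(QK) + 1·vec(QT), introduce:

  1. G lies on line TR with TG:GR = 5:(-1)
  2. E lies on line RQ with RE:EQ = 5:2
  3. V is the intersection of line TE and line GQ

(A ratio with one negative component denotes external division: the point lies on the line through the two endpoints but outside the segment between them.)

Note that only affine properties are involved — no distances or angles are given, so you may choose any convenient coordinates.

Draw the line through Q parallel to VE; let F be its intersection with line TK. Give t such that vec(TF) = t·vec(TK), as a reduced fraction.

t = 2/7

Work in coordinates with Q = (0, 0), K = (1, 0), T = (0, 1), R = (-1, 1).
1. G lies on line TR with TG:GR = 5:(-1) ⇒ G = (-5/4, 1)
2. E lies on line RQ with RE:EQ = 5:2 ⇒ E = (-2/7, 2/7)
3. V is the intersection of line TE and line GQ ⇒ V = (-10/33, 8/33)
through Q parallel to VE: direction (4/231, 10/231); meets TK at F = (2/7, 5/7)
F = T + t·(K−T) with t = 2/7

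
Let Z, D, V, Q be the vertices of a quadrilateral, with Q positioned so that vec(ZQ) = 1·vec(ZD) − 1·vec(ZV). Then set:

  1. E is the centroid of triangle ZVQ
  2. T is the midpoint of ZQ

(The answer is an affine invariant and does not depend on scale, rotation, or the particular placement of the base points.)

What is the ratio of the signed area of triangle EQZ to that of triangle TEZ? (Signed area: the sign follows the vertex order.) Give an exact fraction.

Choose coordinates Z = (0, 0), D = (1, 0), V = (0, 1), Q = (1, -1).
1. E is the centroid of triangle ZVQ ⇒ E = (1/3, 0)
2. T is the midpoint of ZQ ⇒ T = (1/2, -1/2)
2·[EQZ] = -1/3, 2·[TEZ] = 1/6
[EQZ]:[TEZ] = -1/3:1/6 = -2

[EQZ]:[TEZ] = -2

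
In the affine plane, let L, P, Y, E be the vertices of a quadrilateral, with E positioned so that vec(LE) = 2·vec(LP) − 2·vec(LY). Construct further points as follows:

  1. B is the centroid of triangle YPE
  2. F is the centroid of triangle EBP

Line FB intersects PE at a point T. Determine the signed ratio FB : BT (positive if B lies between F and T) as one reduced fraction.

FB:BT = -2/3

Work in coordinates with L = (0, 0), P = (1, 0), Y = (0, 1), E = (2, -2).
1. B is the centroid of triangle YPE ⇒ B = (1, -1/3)
2. F is the centroid of triangle EBP ⇒ F = (4/3, -7/9)
line FB meets PE at T = (3/2, -1)
B = F + t·(T−F) with t = -2, so FB:BT = -2:3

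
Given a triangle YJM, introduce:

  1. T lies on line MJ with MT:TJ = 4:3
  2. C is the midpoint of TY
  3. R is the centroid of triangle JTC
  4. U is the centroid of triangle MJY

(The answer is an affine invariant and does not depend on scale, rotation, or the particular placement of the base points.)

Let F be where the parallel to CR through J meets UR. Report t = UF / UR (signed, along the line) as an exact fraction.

Work in coordinates with Y = (0, 0), J = (1, 0), M = (0, 1).
1. T lies on line MJ with MT:TJ = 4:3 ⇒ T = (4/7, 3/7)
2. C is the midpoint of TY ⇒ C = (2/7, 3/14)
3. R is the centroid of triangle JTC ⇒ R = (13/21, 3/14)
4. U is the centroid of triangle MJY ⇒ U = (1/3, 1/3)
through J parallel to CR: direction (1/3, 0); meets UR at F = (17/15, 0)
F = U + t·(R−U) with t = 14/5

t = 14/5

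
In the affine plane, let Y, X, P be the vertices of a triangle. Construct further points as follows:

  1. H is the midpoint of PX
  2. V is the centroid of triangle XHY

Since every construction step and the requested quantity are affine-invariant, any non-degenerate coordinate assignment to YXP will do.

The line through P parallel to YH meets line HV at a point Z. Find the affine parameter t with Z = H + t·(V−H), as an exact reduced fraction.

Assign Y = (0, 0), X = (1, 0), P = (0, 1) — the answer is frame-independent, so this choice is without loss of generality.
1. H is the midpoint of PX ⇒ H = (1/2, 1/2)
2. V is the centroid of triangle XHY ⇒ V = (1/2, 1/6)
through P parallel to YH: direction (1/2, 1/2); meets HV at Z = (1/2, 3/2)
Z = H + t·(V−H) with t = -3

t = -3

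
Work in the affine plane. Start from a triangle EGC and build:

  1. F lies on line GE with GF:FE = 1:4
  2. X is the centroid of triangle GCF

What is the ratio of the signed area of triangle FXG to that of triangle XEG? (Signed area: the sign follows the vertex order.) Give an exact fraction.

Set E = (0, 0), G = (1, 0), C = (0, 1); any affine frame gives the same invariant.
1. F lies on line GE with GF:FE = 1:4 ⇒ F = (4/5, 0)
2. X is the centroid of triangle GCF ⇒ X = (3/5, 1/3)
2·[FXG] = -1/15, 2·[XEG] = 1/3
[FXG]:[XEG] = -1/15:1/3 = -1/5

[FXG]:[XEG] = -1/5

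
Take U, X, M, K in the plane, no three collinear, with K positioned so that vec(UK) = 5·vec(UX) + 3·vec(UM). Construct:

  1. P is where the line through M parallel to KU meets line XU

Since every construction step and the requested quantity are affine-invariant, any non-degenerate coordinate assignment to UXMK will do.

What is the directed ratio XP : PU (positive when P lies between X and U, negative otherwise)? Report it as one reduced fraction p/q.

Choose coordinates U = (0, 0), X = (1, 0), M = (0, 1), K = (5, 3).
1. P is where the line through M parallel to KU meets line XU ⇒ P = (-5/3, 0)
P = X + t·(U−X) with t = 8/3, so XP:PU = t:(1−t) = 8/3:-5/3

XP:PU = -8/5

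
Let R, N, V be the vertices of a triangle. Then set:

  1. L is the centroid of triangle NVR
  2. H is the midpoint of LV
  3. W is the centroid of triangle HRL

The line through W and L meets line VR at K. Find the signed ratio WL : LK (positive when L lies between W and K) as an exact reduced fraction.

WL:LK = -1/2

Assign R = (0, 0), N = (1, 0), V = (0, 1) — the answer is frame-independent, so this choice is without loss of generality.
1. L is the centroid of triangle NVR ⇒ L = (1/3, 1/3)
2. H is the midpoint of LV ⇒ H = (1/6, 2/3)
3. W is the centroid of triangle HRL ⇒ W = (1/6, 1/3)
line WL meets VR at K = (0, 1/3)
L = W + t·(K−W) with t = -1, so WL:LK = -1:2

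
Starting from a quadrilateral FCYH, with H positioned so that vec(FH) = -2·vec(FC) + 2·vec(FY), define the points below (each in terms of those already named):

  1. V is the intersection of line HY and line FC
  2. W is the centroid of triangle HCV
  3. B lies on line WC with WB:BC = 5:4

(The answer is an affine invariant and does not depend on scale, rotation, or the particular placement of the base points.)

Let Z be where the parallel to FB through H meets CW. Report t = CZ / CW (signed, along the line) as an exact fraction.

t = 31/9

Choose coordinates F = (0, 0), C = (1, 0), Y = (0, 1), H = (-2, 2).
1. V is the intersection of line HY and line FC ⇒ V = (2, 0)
2. W is the centroid of triangle HCV ⇒ W = (1/3, 2/3)
3. B lies on line WC with WB:BC = 5:4 ⇒ B = (19/27, 8/27)
through H parallel to FB: direction (19/27, 8/27); meets CW at Z = (-35/27, 62/27)
Z = C + t·(W−C) with t = 31/9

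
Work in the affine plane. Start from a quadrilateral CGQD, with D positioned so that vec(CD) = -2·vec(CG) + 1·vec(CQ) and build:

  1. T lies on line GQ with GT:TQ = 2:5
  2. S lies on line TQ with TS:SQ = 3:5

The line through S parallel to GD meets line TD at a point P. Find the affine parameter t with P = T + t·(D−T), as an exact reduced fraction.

t = -15/16

Work in coordinates with C = (0, 0), G = (1, 0), Q = (0, 1), D = (-2, 1).
1. T lies on line GQ with GT:TQ = 2:5 ⇒ T = (5/7, 2/7)
2. S lies on line TQ with TS:SQ = 3:5 ⇒ S = (25/56, 31/56)
through S parallel to GD: direction (-3, 1); meets TD at P = (365/112, -43/112)
P = T + t·(D−T) with t = -15/16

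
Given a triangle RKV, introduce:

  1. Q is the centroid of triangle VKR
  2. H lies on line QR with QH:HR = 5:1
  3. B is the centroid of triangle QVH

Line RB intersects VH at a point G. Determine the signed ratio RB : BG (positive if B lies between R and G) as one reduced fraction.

Work in coordinates with R = (0, 0), K = (1, 0), V = (0, 1).
1. Q is the centroid of triangle VKR ⇒ Q = (1/3, 1/3)
2. H lies on line QR with QH:HR = 5:1 ⇒ H = (1/18, 1/18)
3. B is the centroid of triangle QVH ⇒ B = (7/54, 25/54)
line RB meets VH at G = (7/144, 25/144)
B = R + t·(G−R) with t = 8/3, so RB:BG = 8/3:-5/3

RB:BG = -8/5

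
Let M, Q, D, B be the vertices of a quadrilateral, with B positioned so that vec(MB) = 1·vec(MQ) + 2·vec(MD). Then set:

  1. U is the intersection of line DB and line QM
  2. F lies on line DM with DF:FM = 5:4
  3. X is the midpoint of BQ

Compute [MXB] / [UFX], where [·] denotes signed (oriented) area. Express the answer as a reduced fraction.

Work in coordinates with M = (0, 0), Q = (1, 0), D = (0, 1), B = (1, 2).
1. U is the intersection of line DB and line QM ⇒ U = (-1, 0)
2. F lies on line DM with DF:FM = 5:4 ⇒ F = (0, 4/9)
3. X is the midpoint of BQ ⇒ X = (1, 1)
2·[MXB] = 1, 2·[UFX] = 1/9
[MXB]:[UFX] = 1:1/9 = 9

[MXB]:[UFX] = 9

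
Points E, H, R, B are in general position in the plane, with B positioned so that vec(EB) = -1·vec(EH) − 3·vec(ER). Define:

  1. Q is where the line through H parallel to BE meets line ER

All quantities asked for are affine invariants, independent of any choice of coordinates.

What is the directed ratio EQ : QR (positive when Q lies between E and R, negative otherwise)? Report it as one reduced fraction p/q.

EQ:QR = -3/4

Work in coordinates with E = (0, 0), H = (1, 0), R = (0, 1), B = (-1, -3).
1. Q is where the line through H parallel to BE meets line ER ⇒ Q = (0, -3)
Q = E + t·(R−E) with t = -3, so EQ:QR = t:(1−t) = -3:4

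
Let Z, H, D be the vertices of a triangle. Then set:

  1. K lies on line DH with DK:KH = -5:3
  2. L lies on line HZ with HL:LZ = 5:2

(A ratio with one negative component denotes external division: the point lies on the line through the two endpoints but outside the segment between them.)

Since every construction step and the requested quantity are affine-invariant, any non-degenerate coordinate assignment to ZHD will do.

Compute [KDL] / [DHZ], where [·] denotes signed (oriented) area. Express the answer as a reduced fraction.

Choose coordinates Z = (0, 0), H = (1, 0), D = (0, 1).
1. K lies on line DH with DK:KH = -5:3 ⇒ K = (5/2, -3/2)
2. L lies on line HZ with HL:LZ = 5:2 ⇒ L = (2/7, 0)
2·[KDL] = 25/14, 2·[DHZ] = -1
[KDL]:[DHZ] = 25/14:-1 = -25/14

[KDL]:[DHZ] = -25/14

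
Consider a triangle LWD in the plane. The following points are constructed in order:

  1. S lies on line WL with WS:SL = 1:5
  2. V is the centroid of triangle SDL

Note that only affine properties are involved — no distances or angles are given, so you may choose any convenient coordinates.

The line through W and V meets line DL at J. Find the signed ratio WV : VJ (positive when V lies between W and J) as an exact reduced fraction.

WV:VJ = 13/5

Choose coordinates L = (0, 0), W = (1, 0), D = (0, 1).
1. S lies on line WL with WS:SL = 1:5 ⇒ S = (5/6, 0)
2. V is the centroid of triangle SDL ⇒ V = (5/18, 1/3)
line WV meets DL at J = (0, 6/13)
V = W + t·(J−W) with t = 13/18, so WV:VJ = 13/18:5/18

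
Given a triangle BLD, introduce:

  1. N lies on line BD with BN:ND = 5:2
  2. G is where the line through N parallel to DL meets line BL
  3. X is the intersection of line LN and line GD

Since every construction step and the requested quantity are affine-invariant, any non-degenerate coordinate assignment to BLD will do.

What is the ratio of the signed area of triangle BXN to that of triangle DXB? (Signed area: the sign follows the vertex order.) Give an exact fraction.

Work in coordinates with B = (0, 0), L = (1, 0), D = (0, 1).
1. N lies on line BD with BN:ND = 5:2 ⇒ N = (0, 5/7)
2. G is where the line through N parallel to DL meets line BL ⇒ G = (5/7, 0)
3. X is the intersection of line LN and line GD ⇒ X = (5/12, 5/12)
2·[BXN] = 25/84, 2·[DXB] = -5/12
[BXN]:[DXB] = 25/84:-5/12 = -5/7

[BXN]:[DXB] = -5/7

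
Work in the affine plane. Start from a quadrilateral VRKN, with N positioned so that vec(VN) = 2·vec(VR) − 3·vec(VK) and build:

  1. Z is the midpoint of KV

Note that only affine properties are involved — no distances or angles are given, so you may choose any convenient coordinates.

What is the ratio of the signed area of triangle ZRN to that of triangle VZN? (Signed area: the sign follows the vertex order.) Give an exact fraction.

Choose coordinates V = (0, 0), R = (1, 0), K = (0, 1), N = (2, -3).
1. Z is the midpoint of KV ⇒ Z = (0, 1/2)
2·[ZRN] = -5/2, 2·[VZN] = -1
[ZRN]:[VZN] = -5/2:-1 = 5/2

[ZRN]:[VZN] = 5/2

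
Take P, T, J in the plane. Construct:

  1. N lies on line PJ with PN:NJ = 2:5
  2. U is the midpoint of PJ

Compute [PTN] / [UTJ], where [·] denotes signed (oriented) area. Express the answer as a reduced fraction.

[PTN]:[UTJ] = 4/7

Assign P = (0, 0), T = (1, 0), J = (0, 1) — the answer is frame-independent, so this choice is without loss of generality.
1. N lies on line PJ with PN:NJ = 2:5 ⇒ N = (0, 2/7)
2. U is the midpoint of PJ ⇒ U = (0, 1/2)
2·[PTN] = 2/7, 2·[UTJ] = 1/2
[PTN]:[UTJ] = 2/7:1/2 = 4/7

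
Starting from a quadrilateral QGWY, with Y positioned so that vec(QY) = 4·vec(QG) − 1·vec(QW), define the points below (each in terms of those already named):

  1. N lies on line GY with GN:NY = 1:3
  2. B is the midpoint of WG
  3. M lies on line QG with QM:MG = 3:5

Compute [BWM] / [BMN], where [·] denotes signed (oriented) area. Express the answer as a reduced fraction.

Assign Q = (0, 0), G = (1, 0), W = (0, 1), Y = (4, -1) — the answer is frame-independent, so this choice is without loss of generality.
1. N lies on line GY with GN:NY = 1:3 ⇒ N = (7/4, -1/4)
2. B is the midpoint of WG ⇒ B = (1/2, 1/2)
3. M lies on line QG with QM:MG = 3:5 ⇒ M = (3/8, 0)
2·[BWM] = 5/16, 2·[BMN] = 23/32
[BWM]:[BMN] = 5/16:23/32 = 10/23

[BWM]:[BMN] = 10/23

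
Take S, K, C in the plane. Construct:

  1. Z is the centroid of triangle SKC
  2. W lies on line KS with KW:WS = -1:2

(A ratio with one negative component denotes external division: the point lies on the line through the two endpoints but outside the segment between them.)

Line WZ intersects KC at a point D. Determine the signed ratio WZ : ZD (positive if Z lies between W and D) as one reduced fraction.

Work in coordinates with S = (0, 0), K = (1, 0), C = (0, 1).
1. Z is the centroid of triangle SKC ⇒ Z = (1/3, 1/3)
2. W lies on line KS with KW:WS = -1:2 ⇒ W = (2, 0)
line WZ meets KC at D = (3/4, 1/4)
Z = W + t·(D−W) with t = 4/3, so WZ:ZD = 4/3:-1/3

WZ:ZD = -4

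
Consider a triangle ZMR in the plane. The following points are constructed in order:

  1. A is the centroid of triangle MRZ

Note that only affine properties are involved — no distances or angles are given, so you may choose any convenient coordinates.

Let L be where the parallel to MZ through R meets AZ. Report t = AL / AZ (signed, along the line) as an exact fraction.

t = -2

Choose coordinates Z = (0, 0), M = (1, 0), R = (0, 1).
1. A is the centroid of triangle MRZ ⇒ A = (1/3, 1/3)
through R parallel to MZ: direction (-1, 0); meets AZ at L = (1, 1)
L = A + t·(Z−A) with t = -2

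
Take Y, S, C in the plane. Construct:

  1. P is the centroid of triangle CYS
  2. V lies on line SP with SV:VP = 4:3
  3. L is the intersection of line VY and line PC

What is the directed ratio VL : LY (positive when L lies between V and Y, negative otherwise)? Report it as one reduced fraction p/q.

VL:LY = 3/7

Set Y = (0, 0), S = (1, 0), C = (0, 1); any affine frame gives the same invariant.
1. P is the centroid of triangle CYS ⇒ P = (1/3, 1/3)
2. V lies on line SP with SV:VP = 4:3 ⇒ V = (13/21, 4/21)
3. L is the intersection of line VY and line PC ⇒ L = (13/30, 2/15)
L = V + t·(Y−V) with t = 3/10, so VL:LY = t:(1−t) = 3/10:7/10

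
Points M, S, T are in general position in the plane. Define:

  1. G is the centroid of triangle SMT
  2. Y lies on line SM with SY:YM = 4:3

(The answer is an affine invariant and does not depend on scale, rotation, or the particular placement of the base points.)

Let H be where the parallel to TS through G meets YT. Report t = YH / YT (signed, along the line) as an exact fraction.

Set M = (0, 0), S = (1, 0), T = (0, 1); any affine frame gives the same invariant.
1. G is the centroid of triangle SMT ⇒ G = (1/3, 1/3)
2. Y lies on line SM with SY:YM = 4:3 ⇒ Y = (3/7, 0)
through G parallel to TS: direction (1, -1); meets YT at H = (1/4, 5/12)
H = Y + t·(T−Y) with t = 5/12

t = 5/12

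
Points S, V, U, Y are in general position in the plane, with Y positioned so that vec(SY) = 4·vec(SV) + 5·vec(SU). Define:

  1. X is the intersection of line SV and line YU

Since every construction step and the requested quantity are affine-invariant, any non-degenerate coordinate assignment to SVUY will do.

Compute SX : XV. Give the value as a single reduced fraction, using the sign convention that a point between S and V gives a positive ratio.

Assign S = (0, 0), V = (1, 0), U = (0, 1), Y = (4, 5) — the answer is frame-independent, so this choice is without loss of generality.
1. X is the intersection of line SV and line YU ⇒ X = (-1, 0)
X = S + t·(V−S) with t = -1, so SX:XV = t:(1−t) = -1:2

SX:XV = -1/2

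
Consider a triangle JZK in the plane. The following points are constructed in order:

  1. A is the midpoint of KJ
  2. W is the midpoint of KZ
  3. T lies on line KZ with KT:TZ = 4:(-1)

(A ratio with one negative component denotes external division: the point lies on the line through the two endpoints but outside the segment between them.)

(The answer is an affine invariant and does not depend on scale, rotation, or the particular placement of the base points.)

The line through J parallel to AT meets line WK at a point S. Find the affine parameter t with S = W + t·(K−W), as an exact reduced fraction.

t = -13/3

Work in coordinates with J = (0, 0), Z = (1, 0), K = (0, 1).
1. A is the midpoint of KJ ⇒ A = (0, 1/2)
2. W is the midpoint of KZ ⇒ W = (1/2, 1/2)
3. T lies on line KZ with KT:TZ = 4:(-1) ⇒ T = (4/3, -1/3)
through J parallel to AT: direction (4/3, -5/6); meets WK at S = (8/3, -5/3)
S = W + t·(K−W) with t = -13/3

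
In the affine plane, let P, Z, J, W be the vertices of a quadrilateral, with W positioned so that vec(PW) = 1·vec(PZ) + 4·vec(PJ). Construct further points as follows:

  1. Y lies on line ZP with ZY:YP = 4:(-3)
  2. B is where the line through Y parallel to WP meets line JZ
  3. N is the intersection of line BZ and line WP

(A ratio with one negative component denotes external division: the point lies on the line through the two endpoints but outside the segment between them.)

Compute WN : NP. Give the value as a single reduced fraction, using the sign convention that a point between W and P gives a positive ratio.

Assign P = (0, 0), Z = (1, 0), J = (0, 1), W = (1, 4) — the answer is frame-independent, so this choice is without loss of generality.
1. Y lies on line ZP with ZY:YP = 4:(-3) ⇒ Y = (-3, 0)
2. B is where the line through Y parallel to WP meets line JZ ⇒ B = (-11/5, 16/5)
3. N is the intersection of line BZ and line WP ⇒ N = (1/5, 4/5)
N = W + t·(P−W) with t = 4/5, so WN:NP = t:(1−t) = 4/5:1/5

WN:NP = 4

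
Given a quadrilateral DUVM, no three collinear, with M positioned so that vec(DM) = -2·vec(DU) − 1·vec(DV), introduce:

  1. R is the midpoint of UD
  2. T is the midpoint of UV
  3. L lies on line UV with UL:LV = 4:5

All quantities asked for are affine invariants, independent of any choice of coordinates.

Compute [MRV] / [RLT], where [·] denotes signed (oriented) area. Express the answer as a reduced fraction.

Work in coordinates with D = (0, 0), U = (1, 0), V = (0, 1), M = (-2, -1).
1. R is the midpoint of UD ⇒ R = (1/2, 0)
2. T is the midpoint of UV ⇒ T = (1/2, 1/2)
3. L lies on line UV with UL:LV = 4:5 ⇒ L = (5/9, 4/9)
2·[MRV] = 3, 2·[RLT] = 1/36
[MRV]:[RLT] = 3:1/36 = 108

[MRV]:[RLT] = 108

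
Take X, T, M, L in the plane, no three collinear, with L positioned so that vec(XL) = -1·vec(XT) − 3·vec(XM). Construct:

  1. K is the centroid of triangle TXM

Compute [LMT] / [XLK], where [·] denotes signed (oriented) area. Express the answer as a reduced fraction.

[LMT]:[XLK] = -15/2

Work in coordinates with X = (0, 0), T = (1, 0), M = (0, 1), L = (-1, -3).
1. K is the centroid of triangle TXM ⇒ K = (1/3, 1/3)
2·[LMT] = -5, 2·[XLK] = 2/3
[LMT]:[XLK] = -5:2/3 = -15/2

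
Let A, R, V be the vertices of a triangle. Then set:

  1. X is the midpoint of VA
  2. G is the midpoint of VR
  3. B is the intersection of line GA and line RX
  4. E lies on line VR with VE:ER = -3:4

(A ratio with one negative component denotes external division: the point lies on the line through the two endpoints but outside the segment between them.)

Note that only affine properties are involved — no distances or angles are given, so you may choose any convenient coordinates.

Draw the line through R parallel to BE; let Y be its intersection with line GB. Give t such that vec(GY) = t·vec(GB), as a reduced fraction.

t = -1/7

Assign A = (0, 0), R = (1, 0), V = (0, 1) — the answer is frame-independent, so this choice is without loss of generality.
1. X is the midpoint of VA ⇒ X = (0, 1/2)
2. G is the midpoint of VR ⇒ G = (1/2, 1/2)
3. B is the intersection of line GA and line RX ⇒ B = (1/3, 1/3)
4. E lies on line VR with VE:ER = -3:4 ⇒ E = (-3, 4)
through R parallel to BE: direction (-10/3, 11/3); meets GB at Y = (11/21, 11/21)
Y = G + t·(B−G) with t = -1/7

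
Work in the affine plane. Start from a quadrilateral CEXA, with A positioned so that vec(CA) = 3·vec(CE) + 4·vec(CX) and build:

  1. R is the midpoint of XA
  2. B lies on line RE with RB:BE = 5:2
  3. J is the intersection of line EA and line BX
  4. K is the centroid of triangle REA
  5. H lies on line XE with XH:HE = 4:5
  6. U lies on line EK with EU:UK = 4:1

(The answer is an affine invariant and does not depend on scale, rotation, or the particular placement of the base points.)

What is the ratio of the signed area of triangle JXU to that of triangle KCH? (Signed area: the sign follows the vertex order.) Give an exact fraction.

[JXU]:[KCH] = 138/5

Choose coordinates C = (0, 0), E = (1, 0), X = (0, 1), A = (3, 4).
1. R is the midpoint of XA ⇒ R = (3/2, 5/2)
2. B lies on line RE with RB:BE = 5:2 ⇒ B = (8/7, 5/7)
3. J is the intersection of line EA and line BX ⇒ J = (4/3, 2/3)
4. K is the centroid of triangle REA ⇒ K = (11/6, 13/6)
5. H lies on line XE with XH:HE = 4:5 ⇒ H = (4/9, 5/9)
6. U lies on line EK with EU:UK = 4:1 ⇒ U = (5/3, 26/15)
2·[JXU] = -23/15, 2·[KCH] = -1/18
[JXU]:[KCH] = -23/15:-1/18 = 138/5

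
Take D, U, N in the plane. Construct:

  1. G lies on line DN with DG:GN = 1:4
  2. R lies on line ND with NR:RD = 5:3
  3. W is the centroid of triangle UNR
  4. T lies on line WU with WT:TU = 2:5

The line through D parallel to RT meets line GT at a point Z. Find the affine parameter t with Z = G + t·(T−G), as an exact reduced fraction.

t = -8/7

Work in coordinates with D = (0, 0), U = (1, 0), N = (0, 1).
1. G lies on line DN with DG:GN = 1:4 ⇒ G = (0, 1/5)
2. R lies on line ND with NR:RD = 5:3 ⇒ R = (0, 3/8)
3. W is the centroid of triangle UNR ⇒ W = (1/3, 11/24)
4. T lies on line WU with WT:TU = 2:5 ⇒ T = (11/21, 55/168)
through D parallel to RT: direction (11/21, -1/21); meets GT at Z = (-88/147, 8/147)
Z = G + t·(T−G) with t = -8/7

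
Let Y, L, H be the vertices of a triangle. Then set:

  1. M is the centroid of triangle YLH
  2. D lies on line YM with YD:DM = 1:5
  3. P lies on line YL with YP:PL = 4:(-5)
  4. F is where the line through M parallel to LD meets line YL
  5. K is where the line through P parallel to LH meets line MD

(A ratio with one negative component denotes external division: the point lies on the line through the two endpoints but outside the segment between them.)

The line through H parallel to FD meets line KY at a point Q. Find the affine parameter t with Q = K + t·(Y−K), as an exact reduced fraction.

Assign Y = (0, 0), L = (1, 0), H = (0, 1) — the answer is frame-independent, so this choice is without loss of generality.
1. M is the centroid of triangle YLH ⇒ M = (1/3, 1/3)
2. D lies on line YM with YD:DM = 1:5 ⇒ D = (1/18, 1/18)
3. P lies on line YL with YP:PL = 4:(-5) ⇒ P = (-4, 0)
4. F is where the line through M parallel to LD meets line YL ⇒ F = (6, 0)
5. K is where the line through P parallel to LH meets line MD ⇒ K = (-2, -2)
through H parallel to FD: direction (-107/18, 1/18); meets KY at Q = (107/108, 107/108)
Q = K + t·(Y−K) with t = 323/216

t = 323/216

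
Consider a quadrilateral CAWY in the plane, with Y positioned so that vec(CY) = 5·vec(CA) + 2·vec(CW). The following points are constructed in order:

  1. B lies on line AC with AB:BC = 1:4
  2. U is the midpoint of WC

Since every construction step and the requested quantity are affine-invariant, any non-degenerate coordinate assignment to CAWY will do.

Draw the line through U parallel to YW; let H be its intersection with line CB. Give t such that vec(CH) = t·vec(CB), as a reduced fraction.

t = -25/8

Work in coordinates with C = (0, 0), A = (1, 0), W = (0, 1), Y = (5, 2).
1. B lies on line AC with AB:BC = 1:4 ⇒ B = (4/5, 0)
2. U is the midpoint of WC ⇒ U = (0, 1/2)
through U parallel to YW: direction (-5, -1); meets CB at H = (-5/2, 0)
H = C + t·(B−C) with t = -25/8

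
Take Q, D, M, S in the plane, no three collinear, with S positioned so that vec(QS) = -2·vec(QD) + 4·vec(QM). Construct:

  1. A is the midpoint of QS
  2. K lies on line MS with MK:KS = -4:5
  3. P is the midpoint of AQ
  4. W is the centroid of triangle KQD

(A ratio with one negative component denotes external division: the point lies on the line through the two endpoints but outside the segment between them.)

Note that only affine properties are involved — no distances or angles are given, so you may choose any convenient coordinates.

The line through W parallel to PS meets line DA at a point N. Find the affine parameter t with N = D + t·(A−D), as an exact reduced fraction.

t = -1/6

Assign Q = (0, 0), D = (1, 0), M = (0, 1), S = (-2, 4) — the answer is frame-independent, so this choice is without loss of generality.
1. A is the midpoint of QS ⇒ A = (-1, 2)
2. K lies on line MS with MK:KS = -4:5 ⇒ K = (8, -11)
3. P is the midpoint of AQ ⇒ P = (-1/2, 1)
4. W is the centroid of triangle KQD ⇒ W = (3, -11/3)
through W parallel to PS: direction (-3/2, 3); meets DA at N = (4/3, -1/3)
N = D + t·(A−D) with t = -1/6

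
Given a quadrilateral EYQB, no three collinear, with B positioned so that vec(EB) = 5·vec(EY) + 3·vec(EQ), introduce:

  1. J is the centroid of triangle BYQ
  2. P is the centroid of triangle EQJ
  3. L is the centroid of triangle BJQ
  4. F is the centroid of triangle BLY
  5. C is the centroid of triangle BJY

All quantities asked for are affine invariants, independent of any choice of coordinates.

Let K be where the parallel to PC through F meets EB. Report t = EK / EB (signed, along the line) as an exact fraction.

Choose coordinates E = (0, 0), Y = (1, 0), Q = (0, 1), B = (5, 3).
1. J is the centroid of triangle BYQ ⇒ J = (2, 4/3)
2. P is the centroid of triangle EQJ ⇒ P = (2/3, 7/9)
3. L is the centroid of triangle BJQ ⇒ L = (7/3, 16/9)
4. F is the centroid of triangle BLY ⇒ F = (25/9, 43/27)
5. C is the centroid of triangle BJY ⇒ C = (8/3, 13/9)
through F parallel to PC: direction (2, 2/3); meets EB at K = (5/2, 3/2)
K = E + t·(B−E) with t = 1/2

t = 1/2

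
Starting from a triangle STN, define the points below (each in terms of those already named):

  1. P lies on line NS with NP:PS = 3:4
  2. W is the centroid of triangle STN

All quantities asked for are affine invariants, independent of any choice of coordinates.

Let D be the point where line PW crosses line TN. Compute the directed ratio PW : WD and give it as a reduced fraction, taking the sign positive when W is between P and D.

PW:WD = 2/7

Choose coordinates S = (0, 0), T = (1, 0), N = (0, 1).
1. P lies on line NS with NP:PS = 3:4 ⇒ P = (0, 4/7)
2. W is the centroid of triangle STN ⇒ W = (1/3, 1/3)
line PW meets TN at D = (3/2, -1/2)
W = P + t·(D−P) with t = 2/9, so PW:WD = 2/9:7/9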